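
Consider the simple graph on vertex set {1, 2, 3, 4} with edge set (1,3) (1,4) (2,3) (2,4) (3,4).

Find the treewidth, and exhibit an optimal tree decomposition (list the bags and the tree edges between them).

Every bag has size at most 3, so the width is 3 − 1 = 2 and tw(G) ≤ 2. Conversely, {1, 3, 4} is a clique of size 3, and the vertices of any clique must share a bag in every tree decomposition; so some bag has ≥ 3 vertices and tw(G) ≥ 2. The upper and lower bounds meet at 2, so that is the treewidth.

Treewidth 2.
Bags: B1 = {2, 3, 4}  B2 = {1, 3, 4}
Tree: B1–B2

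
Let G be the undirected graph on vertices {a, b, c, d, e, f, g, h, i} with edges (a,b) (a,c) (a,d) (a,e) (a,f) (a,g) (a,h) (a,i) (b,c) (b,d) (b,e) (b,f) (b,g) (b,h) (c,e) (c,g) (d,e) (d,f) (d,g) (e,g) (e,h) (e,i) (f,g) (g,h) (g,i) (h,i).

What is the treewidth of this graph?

A width-4 tree decomposition is:
Bags: B1 = {a, b, d, e, g}  B2 = {a, b, c, e, g}  B3 = {a, b, e, g, h}  B4 = {a, e, g, h, i}  B5 = {a, b, d, f, g}
Tree: B1–B2, B2–B3, B3–B4, B1–B5
The largest bag has 5 vertices, giving width 4; this decomposition certifies tw(G) ≤ 4. On the other hand G contains the 5-clique {a, b, d, e, g}. A clique must lie in a single bag of any decomposition, so no decomposition can have width below 4. The upper and lower bounds meet at 4, so that is the treewidth.

4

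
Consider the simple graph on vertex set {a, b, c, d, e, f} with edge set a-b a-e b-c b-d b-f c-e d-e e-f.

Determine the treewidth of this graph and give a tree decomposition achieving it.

Each bag holds 3 vertices, so the decomposition has width 2, which upper-bounds the treewidth. For the lower bound, G contains the cycle b–a–e–c–b, so G is not a forest; only forests have treewidth ≤ 1, hence tw(G) ≥ 2. Combining the bounds, tw(G) = 2.

Treewidth 2.
One such decomposition:
Bags: B1 = {a, b, e}  B2 = {b, c, e}  B3 = {b, e, f}  B4 = {b, d, e}
Tree: B1–B2, B2–B3, B3–B4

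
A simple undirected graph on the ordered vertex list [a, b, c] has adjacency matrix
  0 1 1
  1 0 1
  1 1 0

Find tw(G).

A width-2 tree decomposition is:
Bags: B1 = {a, b, c}
Tree: (single bag)
With just one bag of size 3, the width is 3 − 1 = 2, so tw(G) ≤ 2. For the lower bound, the 3 vertices {a, b, c} are pairwise adjacent, and any tree decomposition puts a clique entirely inside one bag — forcing width ≥ 2. Therefore the treewidth is 2.

2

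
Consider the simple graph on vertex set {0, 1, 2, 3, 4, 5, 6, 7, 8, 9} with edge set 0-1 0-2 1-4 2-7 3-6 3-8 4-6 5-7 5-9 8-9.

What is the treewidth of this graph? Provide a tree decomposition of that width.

Each bag holds 3 vertices, so the decomposition has width 2, which upper-bounds the treewidth. The edges 7–2–0–1–4–6–3–8–9–5–7 form a cycle, so G is not a tree and its treewidth is at least 2. The upper and lower bounds meet at 2, so that is the treewidth.

Treewidth 2.
Bags: B1 = {0, 2, 7}  B2 = {0, 1, 7}  B3 = {1, 4, 7}  B4 = {4, 6, 7}  B5 = {3, 6, 7}  B6 = {3, 7, 8}  B7 = {7, 8, 9}  B8 = {5, 7, 9}
Tree: B1–B2, B2–B3, B3–B4, B4–B5, B5–B6, B6–B7, B7–B8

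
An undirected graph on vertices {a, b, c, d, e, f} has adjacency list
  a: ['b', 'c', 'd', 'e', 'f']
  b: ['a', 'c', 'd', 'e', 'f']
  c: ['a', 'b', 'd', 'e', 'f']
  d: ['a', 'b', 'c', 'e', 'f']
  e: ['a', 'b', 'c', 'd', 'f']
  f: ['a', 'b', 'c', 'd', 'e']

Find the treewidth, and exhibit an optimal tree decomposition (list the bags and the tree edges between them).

With just one bag of size 6, the width is 6 − 1 = 5, so tw(G) ≤ 5. On the other hand G contains the 6-clique {a, b, c, d, e, f}. A clique must lie in a single bag of any decomposition, so no decomposition can have width below 5. Combining the bounds, tw(G) = 5.

Treewidth 5.
One such decomposition:
Bags: B1 = {a, b, c, d, e, f}
Tree: (single bag)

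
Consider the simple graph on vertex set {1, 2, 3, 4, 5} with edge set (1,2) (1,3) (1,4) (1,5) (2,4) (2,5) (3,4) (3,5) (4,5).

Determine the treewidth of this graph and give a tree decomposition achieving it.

Treewidth 3.
Bags: B1 = {1, 3, 4, 5}  B2 = {1, 2, 4, 5}
Tree: B1–B2

The largest bag has 4 vertices, giving width 3; this decomposition certifies tw(G) ≤ 3. Conversely, {1, 2, 4, 5} is a clique of size 4, and the vertices of any clique must share a bag in every tree decomposition; so some bag has ≥ 4 vertices and tw(G) ≥ 3. Combining the bounds, tw(G) = 3.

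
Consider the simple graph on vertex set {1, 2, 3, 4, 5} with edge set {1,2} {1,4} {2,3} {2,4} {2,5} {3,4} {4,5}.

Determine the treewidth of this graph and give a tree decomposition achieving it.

Treewidth 2.
Bags: B1 = {2, 4, 5}  B2 = {1, 2, 4}  B3 = {2, 3, 4}
Tree: B1–B2, B2–B3

The largest bag has 3 vertices, giving width 2; this decomposition certifies tw(G) ≤ 2. On the other hand G contains the 3-clique {1, 2, 4}. A clique must lie in a single bag of any decomposition, so no decomposition can have width below 2. Therefore the treewidth is 2.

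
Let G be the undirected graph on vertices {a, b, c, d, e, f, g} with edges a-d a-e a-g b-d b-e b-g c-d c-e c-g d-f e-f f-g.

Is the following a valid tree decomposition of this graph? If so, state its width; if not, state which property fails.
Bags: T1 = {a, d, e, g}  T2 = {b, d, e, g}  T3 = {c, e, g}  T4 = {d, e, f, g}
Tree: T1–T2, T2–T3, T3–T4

A tree decomposition must satisfy three properties: every vertex lies in some bag; for every edge, both endpoints lie together in some bag; and for every vertex, the bags containing it form a connected subtree. Here edge (d,c) lies in no bag, so the decomposition is invalid.

No — edge (d,c) lies in no bag.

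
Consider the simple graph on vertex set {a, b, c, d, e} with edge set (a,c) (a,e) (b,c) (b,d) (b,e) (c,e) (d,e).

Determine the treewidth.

2

A width-2 tree decomposition is:
Bags: B1 = {b, c, e}  B2 = {a, c, e}  B3 = {b, d, e}
Tree: B1–B2, B1–B3
Every bag has size at most 3, so the width is 3 − 1 = 2 and tw(G) ≤ 2. On the other hand G contains the 3-clique {b, d, e}. A clique must lie in a single bag of any decomposition, so no decomposition can have width below 2. The upper and lower bounds meet at 2, so that is the treewidth.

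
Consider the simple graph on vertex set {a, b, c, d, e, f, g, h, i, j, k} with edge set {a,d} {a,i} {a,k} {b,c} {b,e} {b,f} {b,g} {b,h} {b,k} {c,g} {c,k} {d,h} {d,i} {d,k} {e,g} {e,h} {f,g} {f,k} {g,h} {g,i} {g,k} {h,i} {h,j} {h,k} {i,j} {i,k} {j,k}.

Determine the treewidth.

A width-3 tree decomposition is:
Bags: B1 = {b, g, h, k}  B2 = {g, h, i, k}  B3 = {d, h, i, k}  B4 = {b, c, g, k}  B5 = {a, d, i, k}  B6 = {b, e, g, h}  B7 = {h, i, j, k}  B8 = {b, f, g, k}
Tree: B1–B2, B2–B3, B1–B4, B3–B5, B1–B6, B2–B7, B1–B8
Every bag has size at most 4, so the width is 4 − 1 = 3 and tw(G) ≤ 3. On the other hand G contains the 4-clique {b, e, g, h}. A clique must lie in a single bag of any decomposition, so no decomposition can have width below 3. Combining the bounds, tw(G) = 3.

3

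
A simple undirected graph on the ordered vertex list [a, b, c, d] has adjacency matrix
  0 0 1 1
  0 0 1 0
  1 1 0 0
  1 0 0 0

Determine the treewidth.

1

A width-1 tree decomposition is:
Bags: B1 = {b, c}  B2 = {a, c}  B3 = {a, d}
Tree: B1–B2, B2–B3
The largest bag has 2 vertices, giving width 1; this decomposition certifies tw(G) ≤ 1. Any graph with an edge has treewidth ≥ 1, and G has the edge b–c. The upper and lower bounds meet at 1, so that is the treewidth.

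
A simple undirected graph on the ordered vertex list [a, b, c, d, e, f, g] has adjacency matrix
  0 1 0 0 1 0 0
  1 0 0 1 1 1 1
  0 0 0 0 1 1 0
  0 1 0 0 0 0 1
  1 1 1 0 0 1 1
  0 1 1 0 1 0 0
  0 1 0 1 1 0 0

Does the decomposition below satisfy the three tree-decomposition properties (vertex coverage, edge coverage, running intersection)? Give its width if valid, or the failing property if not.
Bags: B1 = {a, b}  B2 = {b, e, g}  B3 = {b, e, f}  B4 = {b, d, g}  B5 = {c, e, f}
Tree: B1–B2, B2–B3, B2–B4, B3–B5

No — edge (e,a) lies in no bag.

A tree decomposition must satisfy three properties: every vertex lies in some bag; for every edge, both endpoints lie together in some bag; and for every vertex, the bags containing it form a connected subtree. Here edge (e,a) lies in no bag, so the decomposition is invalid.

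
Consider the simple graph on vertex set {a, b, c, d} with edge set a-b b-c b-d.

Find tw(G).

1

A width-1 tree decomposition is:
Bags: B1 = {a, b}  B2 = {b, c}  B3 = {b, d}
Tree: B1–B2, B1–B3
Every bag has size at most 2, so the width is 2 − 1 = 1 and tw(G) ≤ 1. G has an edge, so its treewidth is at least 1. The upper and lower bounds meet at 1, so that is the treewidth.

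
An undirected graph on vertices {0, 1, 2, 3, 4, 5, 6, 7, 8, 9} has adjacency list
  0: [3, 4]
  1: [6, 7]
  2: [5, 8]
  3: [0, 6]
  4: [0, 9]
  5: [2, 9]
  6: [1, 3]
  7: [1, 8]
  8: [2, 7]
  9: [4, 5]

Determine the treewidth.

A width-2 tree decomposition is:
Bags: B1 = {2, 7, 8}  B2 = {2, 5, 7}  B3 = {5, 7, 9}  B4 = {4, 7, 9}  B5 = {0, 4, 7}  B6 = {0, 3, 7}  B7 = {3, 6, 7}  B8 = {1, 6, 7}
Tree: B1–B2, B2–B3, B3–B4, B4–B5, B5–B6, B6–B7, B7–B8
Every bag has size at most 3, so the width is 3 − 1 = 2 and tw(G) ≤ 2. For the lower bound, G contains the cycle 7–8–2–5–9–4–0–3–6–1–7, so G is not a forest; only forests have treewidth ≤ 1, hence tw(G) ≥ 2. The upper and lower bounds meet at 2, so that is the treewidth.

2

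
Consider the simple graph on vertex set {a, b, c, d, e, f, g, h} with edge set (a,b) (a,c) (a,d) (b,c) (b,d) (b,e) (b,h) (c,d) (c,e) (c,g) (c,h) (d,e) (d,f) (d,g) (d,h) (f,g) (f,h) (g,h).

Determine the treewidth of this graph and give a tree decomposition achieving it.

Treewidth 3.
Bags: B1 = {b, c, d, h}  B2 = {a, b, c, d}  B3 = {c, d, g, h}  B4 = {b, c, d, e}  B5 = {d, f, g, h}
Tree: B1–B2, B1–B3, B1–B4, B3–B5

Every bag has size at most 4, so the width is 4 − 1 = 3 and tw(G) ≤ 3. For the lower bound, the 4 vertices {c, d, g, h} are pairwise adjacent, and any tree decomposition puts a clique entirely inside one bag — forcing width ≥ 3. Combining the bounds, tw(G) = 3.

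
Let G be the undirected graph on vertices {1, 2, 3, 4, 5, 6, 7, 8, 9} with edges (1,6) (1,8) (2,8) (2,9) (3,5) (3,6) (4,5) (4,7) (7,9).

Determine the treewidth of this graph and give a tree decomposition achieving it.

The largest bag has 3 vertices, giving width 2; this decomposition certifies tw(G) ≤ 2. The edges 7–4–5–3–6–1–8–2–9–7 form a cycle, so G is not a tree and its treewidth is at least 2. The upper and lower bounds meet at 2, so that is the treewidth.

Treewidth 2.
Bags: B1 = {4, 5, 7}  B2 = {3, 5, 7}  B3 = {3, 6, 7}  B4 = {1, 6, 7}  B5 = {1, 7, 8}  B6 = {2, 7, 8}  B7 = {2, 7, 9}
Tree: B1–B2, B2–B3, B3–B4, B4–B5, B5–B6, B6–B7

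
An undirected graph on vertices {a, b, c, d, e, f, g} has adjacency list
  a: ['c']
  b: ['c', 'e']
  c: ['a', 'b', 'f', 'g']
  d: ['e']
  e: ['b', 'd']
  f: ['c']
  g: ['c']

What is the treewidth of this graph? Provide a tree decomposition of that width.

Treewidth 1.
One optimal decomposition is:
Bags: B1 = {b, e}  B2 = {d, e}  B3 = {b, c}  B4 = {c, g}  B5 = {c, f}  B6 = {a, c}
Tree: B1–B2, B1–B3, B3–B4, B4–B5, B3–B6

The largest bag has 2 vertices, giving width 1; this decomposition certifies tw(G) ≤ 1. Any graph with an edge has treewidth ≥ 1, and G has the edge e–b. Combining the bounds, tw(G) = 1.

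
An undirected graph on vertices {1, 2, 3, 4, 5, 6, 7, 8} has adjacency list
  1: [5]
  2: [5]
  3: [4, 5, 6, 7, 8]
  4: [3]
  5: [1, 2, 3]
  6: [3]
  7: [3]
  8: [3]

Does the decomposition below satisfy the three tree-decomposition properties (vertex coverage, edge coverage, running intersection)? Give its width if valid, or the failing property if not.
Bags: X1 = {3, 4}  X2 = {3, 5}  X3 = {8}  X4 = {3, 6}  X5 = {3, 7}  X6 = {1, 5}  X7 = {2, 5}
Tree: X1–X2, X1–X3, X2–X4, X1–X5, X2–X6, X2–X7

No — edge (3,8) lies in no bag.

A tree decomposition must satisfy three properties: every vertex lies in some bag; for every edge, both endpoints lie together in some bag; and for every vertex, the bags containing it form a connected subtree. Here edge (3,8) lies in no bag, so the decomposition is invalid.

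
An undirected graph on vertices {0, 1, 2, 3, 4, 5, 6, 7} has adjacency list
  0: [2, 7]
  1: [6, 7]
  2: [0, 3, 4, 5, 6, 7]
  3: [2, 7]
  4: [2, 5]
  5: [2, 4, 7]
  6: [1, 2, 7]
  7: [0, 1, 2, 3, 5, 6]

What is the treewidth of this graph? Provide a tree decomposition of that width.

Treewidth 2.
One optimal decomposition is:
Bags: B1 = {0, 2, 7}  B2 = {2, 5, 7}  B3 = {2, 6, 7}  B4 = {2, 4, 5}  B5 = {1, 6, 7}  B6 = {2, 3, 7}
Tree: B1–B2, B2–B3, B2–B4, B3–B5, B3–B6

Every bag has size at most 3, so the width is 3 − 1 = 2 and tw(G) ≤ 2. For the lower bound, the 3 vertices {1, 6, 7} are pairwise adjacent, and any tree decomposition puts a clique entirely inside one bag — forcing width ≥ 2. Combining the bounds, tw(G) = 2.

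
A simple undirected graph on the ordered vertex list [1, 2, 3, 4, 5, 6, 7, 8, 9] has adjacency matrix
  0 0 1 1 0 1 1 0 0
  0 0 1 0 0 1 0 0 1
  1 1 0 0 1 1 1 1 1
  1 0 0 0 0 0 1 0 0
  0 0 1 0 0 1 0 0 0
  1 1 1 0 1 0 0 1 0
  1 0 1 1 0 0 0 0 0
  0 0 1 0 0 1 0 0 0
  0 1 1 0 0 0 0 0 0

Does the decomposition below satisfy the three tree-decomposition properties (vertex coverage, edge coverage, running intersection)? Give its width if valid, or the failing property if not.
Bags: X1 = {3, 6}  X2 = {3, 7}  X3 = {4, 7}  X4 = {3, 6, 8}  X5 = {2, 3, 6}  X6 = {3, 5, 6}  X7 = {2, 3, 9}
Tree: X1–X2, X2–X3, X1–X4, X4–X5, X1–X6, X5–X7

No — vertex 1 appears in no bag.

A tree decomposition must satisfy three properties: every vertex lies in some bag; for every edge, both endpoints lie together in some bag; and for every vertex, the bags containing it form a connected subtree. Here vertex 1 appears in no bag, so the decomposition is invalid.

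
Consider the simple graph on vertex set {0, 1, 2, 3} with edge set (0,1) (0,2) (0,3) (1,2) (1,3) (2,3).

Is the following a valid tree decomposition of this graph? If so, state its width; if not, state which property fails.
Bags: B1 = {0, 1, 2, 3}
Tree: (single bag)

Checking the three conditions: (i) the bags cover all of {0, 1, 2, 3}; (ii) for each edge, some bag contains both endpoints; (iii) the bags containing any fixed vertex form a subtree. All hold, so the decomposition is valid with width 4 − 1 = 3.

Yes; width 3.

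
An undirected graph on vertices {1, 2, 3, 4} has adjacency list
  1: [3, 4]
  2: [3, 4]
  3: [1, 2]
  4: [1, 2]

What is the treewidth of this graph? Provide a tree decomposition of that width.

Every bag has size at most 3, so the width is 3 − 1 = 2 and tw(G) ≤ 2. The edges 2–3–1–4–2 form a cycle, so G is not a tree and its treewidth is at least 2. The upper and lower bounds meet at 2, so that is the treewidth.

Treewidth 2.
One optimal decomposition is:
Bags: B1 = {1, 2, 3}  B2 = {1, 2, 4}
Tree: B1–B2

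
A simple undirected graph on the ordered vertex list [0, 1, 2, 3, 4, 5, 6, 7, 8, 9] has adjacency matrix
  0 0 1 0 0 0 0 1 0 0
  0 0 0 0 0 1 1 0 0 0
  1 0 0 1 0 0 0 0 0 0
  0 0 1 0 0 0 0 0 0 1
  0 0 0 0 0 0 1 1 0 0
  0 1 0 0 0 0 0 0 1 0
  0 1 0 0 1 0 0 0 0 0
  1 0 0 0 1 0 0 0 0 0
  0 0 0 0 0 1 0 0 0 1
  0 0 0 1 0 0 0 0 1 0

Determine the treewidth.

A width-2 tree decomposition is:
Bags: B1 = {0, 2, 3}  B2 = {0, 3, 7}  B3 = {3, 4, 7}  B4 = {3, 4, 6}  B5 = {1, 3, 6}  B6 = {1, 3, 5}  B7 = {3, 5, 8}  B8 = {3, 8, 9}
Tree: B1–B2, B2–B3, B3–B4, B4–B5, B5–B6, B6–B7, B7–B8
Each bag holds 3 vertices, so the decomposition has width 2, which upper-bounds the treewidth. Since 3–2–0–7–4–6–1–5–8–9–3 is a cycle in G, G is not acyclic. Forests are exactly the graphs of treewidth ≤ 1, so tw(G) ≥ 2. Hence tw(G) = 2 exactly.

2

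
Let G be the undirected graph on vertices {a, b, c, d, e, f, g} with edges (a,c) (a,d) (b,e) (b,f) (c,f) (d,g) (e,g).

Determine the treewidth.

2

A width-2 tree decomposition is:
Bags: B1 = {a, c, d}  B2 = {c, d, f}  B3 = {b, d, f}  B4 = {b, d, e}  B5 = {d, e, g}
Tree: B1–B2, B2–B3, B3–B4, B4–B5
Each bag holds 3 vertices, so the decomposition has width 2, which upper-bounds the treewidth. For the lower bound, G contains the cycle d–a–c–f–b–e–g–d, so G is not a forest; only forests have treewidth ≤ 1, hence tw(G) ≥ 2. Combining the bounds, tw(G) = 2.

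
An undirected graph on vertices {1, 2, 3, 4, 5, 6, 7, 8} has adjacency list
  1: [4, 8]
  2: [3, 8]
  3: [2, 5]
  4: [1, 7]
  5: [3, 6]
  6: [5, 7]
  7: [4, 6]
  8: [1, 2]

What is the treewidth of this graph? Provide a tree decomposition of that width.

The largest bag has 3 vertices, giving width 2; this decomposition certifies tw(G) ≤ 2. Since 1–4–7–6–5–3–2–8–1 is a cycle in G, G is not acyclic. Forests are exactly the graphs of treewidth ≤ 1, so tw(G) ≥ 2. Therefore the treewidth is 2.

Treewidth 2.
Bags: B1 = {1, 4, 7}  B2 = {1, 6, 7}  B3 = {1, 5, 6}  B4 = {1, 3, 5}  B5 = {1, 2, 3}  B6 = {1, 2, 8}
Tree: B1–B2, B2–B3, B3–B4, B4–B5, B5–B6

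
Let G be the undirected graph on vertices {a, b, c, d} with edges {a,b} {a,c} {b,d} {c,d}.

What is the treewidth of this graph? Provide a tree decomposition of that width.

Treewidth 2.
One optimal decomposition is:
Bags: B1 = {a, b, d}  B2 = {a, c, d}
Tree: B1–B2

Each bag holds 3 vertices, so the decomposition has width 2, which upper-bounds the treewidth. For the lower bound, G contains the cycle d–b–a–c–d, so G is not a forest; only forests have treewidth ≤ 1, hence tw(G) ≥ 2. Hence tw(G) = 2 exactly.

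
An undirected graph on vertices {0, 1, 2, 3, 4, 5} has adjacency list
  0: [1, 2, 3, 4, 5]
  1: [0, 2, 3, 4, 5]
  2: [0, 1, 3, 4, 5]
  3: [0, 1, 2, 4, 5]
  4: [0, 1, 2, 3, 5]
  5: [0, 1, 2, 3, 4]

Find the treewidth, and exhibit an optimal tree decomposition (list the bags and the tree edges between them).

Treewidth 5.
One such decomposition:
Bags: B1 = {0, 1, 2, 3, 4, 5}
Tree: (single bag)

A single bag containing all 6 vertices is trivially a valid decomposition of width 5. For the lower bound, the 6 vertices {0, 1, 2, 3, 4, 5} are pairwise adjacent, and any tree decomposition puts a clique entirely inside one bag — forcing width ≥ 5. Combining the bounds, tw(G) = 5.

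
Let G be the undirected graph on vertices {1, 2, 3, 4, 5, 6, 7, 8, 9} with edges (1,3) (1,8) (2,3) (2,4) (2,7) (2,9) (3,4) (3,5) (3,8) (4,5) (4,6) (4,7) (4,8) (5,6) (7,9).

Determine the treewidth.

2

A width-2 tree decomposition is:
Bags: B1 = {2, 3, 4}  B2 = {3, 4, 8}  B3 = {3, 4, 5}  B4 = {4, 5, 6}  B5 = {2, 4, 7}  B6 = {1, 3, 8}  B7 = {2, 7, 9}
Tree: B1–B2, B1–B3, B3–B4, B1–B5, B2–B6, B5–B7
Each bag holds 3 vertices, so the decomposition has width 2, which upper-bounds the treewidth. On the other hand G contains the 3-clique {1, 3, 8}. A clique must lie in a single bag of any decomposition, so no decomposition can have width below 2. The upper and lower bounds meet at 2, so that is the treewidth.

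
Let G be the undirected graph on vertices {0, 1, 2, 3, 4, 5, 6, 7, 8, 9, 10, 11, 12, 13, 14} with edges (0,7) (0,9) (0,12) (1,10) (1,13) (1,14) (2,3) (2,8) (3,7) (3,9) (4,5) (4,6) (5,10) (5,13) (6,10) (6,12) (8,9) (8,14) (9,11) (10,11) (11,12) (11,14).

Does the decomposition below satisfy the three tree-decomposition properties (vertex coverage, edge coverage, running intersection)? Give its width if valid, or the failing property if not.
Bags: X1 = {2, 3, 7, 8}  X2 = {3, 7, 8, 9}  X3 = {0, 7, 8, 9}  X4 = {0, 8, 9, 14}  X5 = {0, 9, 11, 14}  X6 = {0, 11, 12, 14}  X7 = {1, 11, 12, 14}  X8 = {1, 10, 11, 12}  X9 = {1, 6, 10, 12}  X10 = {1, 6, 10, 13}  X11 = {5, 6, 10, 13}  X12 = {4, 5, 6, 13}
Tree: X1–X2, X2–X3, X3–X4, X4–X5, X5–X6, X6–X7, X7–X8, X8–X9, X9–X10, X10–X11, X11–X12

Checking the three conditions: (i) the bags cover all of {0, 1, 2, 3, 4, 5, 6, 7, 8, 9, 10, 11, 12, 13, 14}; (ii) for each edge, some bag contains both endpoints; (iii) the bags containing any fixed vertex form a subtree. All hold, so the decomposition is valid with width 4 − 1 = 3.

Yes; width 3.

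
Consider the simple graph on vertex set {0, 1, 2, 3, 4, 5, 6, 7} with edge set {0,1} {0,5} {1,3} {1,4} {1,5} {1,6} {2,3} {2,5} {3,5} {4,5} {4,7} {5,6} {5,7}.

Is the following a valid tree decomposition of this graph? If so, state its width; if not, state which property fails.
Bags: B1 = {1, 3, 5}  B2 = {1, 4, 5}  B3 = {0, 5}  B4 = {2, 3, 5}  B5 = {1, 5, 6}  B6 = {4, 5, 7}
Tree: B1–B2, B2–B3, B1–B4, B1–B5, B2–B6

A tree decomposition must satisfy three properties: every vertex lies in some bag; for every edge, both endpoints lie together in some bag; and for every vertex, the bags containing it form a connected subtree. Here edge (1,0) lies in no bag, so the decomposition is invalid.

No — edge (1,0) lies in no bag.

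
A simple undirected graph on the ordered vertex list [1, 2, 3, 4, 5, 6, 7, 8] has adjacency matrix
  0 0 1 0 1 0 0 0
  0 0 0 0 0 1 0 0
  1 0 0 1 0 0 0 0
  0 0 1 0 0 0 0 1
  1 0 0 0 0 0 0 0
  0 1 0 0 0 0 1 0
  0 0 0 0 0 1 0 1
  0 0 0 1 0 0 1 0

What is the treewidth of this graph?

1

A width-1 tree decomposition is:
Bags: B1 = {1, 5}  B2 = {1, 3}  B3 = {3, 4}  B4 = {4, 8}  B5 = {7, 8}  B6 = {6, 7}  B7 = {2, 6}
Tree: B1–B2, B2–B3, B3–B4, B4–B5, B5–B6, B6–B7
Every bag has size at most 2, so the width is 2 − 1 = 1 and tw(G) ≤ 1. G has an edge, so its treewidth is at least 1. Hence tw(G) = 1 exactly.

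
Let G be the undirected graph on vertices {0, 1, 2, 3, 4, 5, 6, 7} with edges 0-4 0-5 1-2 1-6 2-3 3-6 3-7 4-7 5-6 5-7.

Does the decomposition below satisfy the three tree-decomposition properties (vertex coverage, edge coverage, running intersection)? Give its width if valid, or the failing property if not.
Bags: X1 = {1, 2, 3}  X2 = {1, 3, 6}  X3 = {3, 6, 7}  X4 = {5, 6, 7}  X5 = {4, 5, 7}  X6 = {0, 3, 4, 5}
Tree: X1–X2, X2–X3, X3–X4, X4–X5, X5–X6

A tree decomposition must satisfy three properties: every vertex lies in some bag; for every edge, both endpoints lie together in some bag; and for every vertex, the bags containing it form a connected subtree. Here bags containing vertex 3 are not connected in the tree, so the decomposition is invalid.

No — bags containing vertex 3 are not connected in the tree.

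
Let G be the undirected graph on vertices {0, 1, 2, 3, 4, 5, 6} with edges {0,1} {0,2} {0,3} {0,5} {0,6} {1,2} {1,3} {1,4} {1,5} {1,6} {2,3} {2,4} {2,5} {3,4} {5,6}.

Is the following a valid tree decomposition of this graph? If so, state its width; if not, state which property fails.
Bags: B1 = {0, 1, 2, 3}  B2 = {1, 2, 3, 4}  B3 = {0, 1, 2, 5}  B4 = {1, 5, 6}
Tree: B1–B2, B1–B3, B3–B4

No — edge (0,6) lies in no bag.

A tree decomposition must satisfy three properties: every vertex lies in some bag; for every edge, both endpoints lie together in some bag; and for every vertex, the bags containing it form a connected subtree. Here edge (0,6) lies in no bag, so the decomposition is invalid.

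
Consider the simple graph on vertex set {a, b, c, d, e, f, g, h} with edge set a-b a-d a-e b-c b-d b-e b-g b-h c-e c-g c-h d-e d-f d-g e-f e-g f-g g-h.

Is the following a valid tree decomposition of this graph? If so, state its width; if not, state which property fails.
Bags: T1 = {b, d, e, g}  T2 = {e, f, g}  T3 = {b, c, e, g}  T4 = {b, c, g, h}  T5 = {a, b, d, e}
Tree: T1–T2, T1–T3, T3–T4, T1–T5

A tree decomposition must satisfy three properties: every vertex lies in some bag; for every edge, both endpoints lie together in some bag; and for every vertex, the bags containing it form a connected subtree. Here edge (d,f) lies in no bag, so the decomposition is invalid.

No — edge (d,f) lies in no bag.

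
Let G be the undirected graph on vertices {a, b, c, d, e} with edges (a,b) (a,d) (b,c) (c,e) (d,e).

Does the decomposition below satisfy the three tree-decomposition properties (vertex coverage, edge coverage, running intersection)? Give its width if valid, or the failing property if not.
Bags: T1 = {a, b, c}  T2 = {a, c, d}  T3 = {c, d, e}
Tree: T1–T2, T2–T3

Yes; width 2.

Every vertex of G appears in some bag (union = {a, b, c, d, e}); every edge is covered by a bag; and for each vertex v the set of bags containing v is connected in the bag tree. The decomposition is therefore valid. The largest bag has 3 vertices, so the width is 2.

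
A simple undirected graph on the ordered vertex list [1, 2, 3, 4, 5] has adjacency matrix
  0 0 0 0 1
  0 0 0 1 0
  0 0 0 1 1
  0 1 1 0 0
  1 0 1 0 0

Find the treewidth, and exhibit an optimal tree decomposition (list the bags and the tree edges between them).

The largest bag has 2 vertices, giving width 1; this decomposition certifies tw(G) ≤ 1. Since G has at least one edge (e.g. 1–5), it is not an edgeless graph, so tw(G) ≥ 1. Therefore the treewidth is 1.

Treewidth 1.
One such decomposition:
Bags: B1 = {1, 5}  B2 = {3, 5}  B3 = {3, 4}  B4 = {2, 4}
Tree: B1–B2, B2–B3, B3–B4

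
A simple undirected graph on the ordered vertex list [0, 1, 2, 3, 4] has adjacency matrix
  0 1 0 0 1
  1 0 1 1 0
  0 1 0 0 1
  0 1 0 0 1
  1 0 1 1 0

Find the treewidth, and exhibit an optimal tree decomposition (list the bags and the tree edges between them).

Every bag has size at most 3, so the width is 3 − 1 = 2 and tw(G) ≤ 2. For the lower bound, G contains the cycle 2–1–3–4–2, so G is not a forest; only forests have treewidth ≤ 1, hence tw(G) ≥ 2. The upper and lower bounds meet at 2, so that is the treewidth.

Treewidth 2.
One such decomposition:
Bags: B1 = {1, 2, 4}  B2 = {1, 3, 4}  B3 = {0, 1, 4}
Tree: B1–B2, B2–B3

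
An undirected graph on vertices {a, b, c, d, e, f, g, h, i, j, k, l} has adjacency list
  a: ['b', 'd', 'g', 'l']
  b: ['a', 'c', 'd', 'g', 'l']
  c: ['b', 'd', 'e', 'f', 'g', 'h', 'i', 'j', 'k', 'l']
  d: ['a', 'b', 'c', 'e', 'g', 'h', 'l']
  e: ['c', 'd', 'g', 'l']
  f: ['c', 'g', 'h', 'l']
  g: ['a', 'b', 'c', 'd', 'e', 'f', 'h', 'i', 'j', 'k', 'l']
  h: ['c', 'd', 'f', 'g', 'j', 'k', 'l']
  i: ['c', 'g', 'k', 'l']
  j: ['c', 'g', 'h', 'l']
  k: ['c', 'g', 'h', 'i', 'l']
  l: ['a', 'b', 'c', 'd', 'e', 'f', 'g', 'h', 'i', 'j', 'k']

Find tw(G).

4

A width-4 tree decomposition is:
Bags: B1 = {c, d, e, g, l}  B2 = {c, d, g, h, l}  B3 = {c, g, h, k, l}  B4 = {b, c, d, g, l}  B5 = {c, g, h, j, l}  B6 = {a, b, d, g, l}  B7 = {c, f, g, h, l}  B8 = {c, g, i, k, l}
Tree: B1–B2, B2–B3, B1–B4, B2–B5, B4–B6, B5–B7, B3–B8
Each bag holds 5 vertices, so the decomposition has width 4, which upper-bounds the treewidth. Conversely, {c, d, e, g, l} is a clique of size 5, and the vertices of any clique must share a bag in every tree decomposition; so some bag has ≥ 5 vertices and tw(G) ≥ 4. Hence tw(G) = 4 exactly.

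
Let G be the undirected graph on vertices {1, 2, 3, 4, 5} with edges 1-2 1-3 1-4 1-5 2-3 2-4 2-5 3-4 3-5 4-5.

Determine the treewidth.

A width-4 tree decomposition is:
Bags: B1 = {1, 2, 3, 4, 5}
Tree: (single bag)
A single bag containing all 5 vertices is trivially a valid decomposition of width 4. For the lower bound, the 5 vertices {1, 2, 3, 4, 5} are pairwise adjacent, and any tree decomposition puts a clique entirely inside one bag — forcing width ≥ 4. Therefore the treewidth is 4.

4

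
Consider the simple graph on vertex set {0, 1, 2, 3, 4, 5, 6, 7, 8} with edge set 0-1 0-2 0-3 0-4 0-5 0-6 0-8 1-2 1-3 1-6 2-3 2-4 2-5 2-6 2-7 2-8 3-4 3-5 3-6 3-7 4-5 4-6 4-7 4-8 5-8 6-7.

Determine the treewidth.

4

A width-4 tree decomposition is:
Bags: B1 = {0, 1, 2, 3, 6}  B2 = {0, 2, 3, 4, 6}  B3 = {0, 2, 3, 4, 5}  B4 = {0, 2, 4, 5, 8}  B5 = {2, 3, 4, 6, 7}
Tree: B1–B2, B2–B3, B3–B4, B2–B5
The largest bag has 5 vertices, giving width 4; this decomposition certifies tw(G) ≤ 4. For the lower bound, the 5 vertices {0, 2, 4, 5, 8} are pairwise adjacent, and any tree decomposition puts a clique entirely inside one bag — forcing width ≥ 4. Hence tw(G) = 4 exactly.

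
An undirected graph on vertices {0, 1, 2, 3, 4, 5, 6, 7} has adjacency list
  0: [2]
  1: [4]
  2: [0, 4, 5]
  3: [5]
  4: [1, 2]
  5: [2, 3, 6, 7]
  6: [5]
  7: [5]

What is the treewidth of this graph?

1

A width-1 tree decomposition is:
Bags: B1 = {2, 5}  B2 = {5, 7}  B3 = {3, 5}  B4 = {2, 4}  B5 = {5, 6}  B6 = {0, 2}  B7 = {1, 4}
Tree: B1–B2, B1–B3, B1–B4, B3–B5, B1–B6, B4–B7
Every bag has size at most 2, so the width is 2 − 1 = 1 and tw(G) ≤ 1. Since G has at least one edge (e.g. 2–5), it is not an edgeless graph, so tw(G) ≥ 1. Hence tw(G) = 1 exactly.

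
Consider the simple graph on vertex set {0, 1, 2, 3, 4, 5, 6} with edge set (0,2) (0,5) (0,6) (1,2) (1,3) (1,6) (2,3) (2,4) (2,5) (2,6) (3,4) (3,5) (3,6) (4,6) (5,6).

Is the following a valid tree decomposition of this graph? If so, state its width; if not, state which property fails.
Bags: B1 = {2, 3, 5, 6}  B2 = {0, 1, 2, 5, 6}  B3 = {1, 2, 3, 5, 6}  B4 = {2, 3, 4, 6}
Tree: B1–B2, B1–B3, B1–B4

No — bags containing vertex 1 are not connected in the tree.

A tree decomposition must satisfy three properties: every vertex lies in some bag; for every edge, both endpoints lie together in some bag; and for every vertex, the bags containing it form a connected subtree. Here bags containing vertex 1 are not connected in the tree, so the decomposition is invalid.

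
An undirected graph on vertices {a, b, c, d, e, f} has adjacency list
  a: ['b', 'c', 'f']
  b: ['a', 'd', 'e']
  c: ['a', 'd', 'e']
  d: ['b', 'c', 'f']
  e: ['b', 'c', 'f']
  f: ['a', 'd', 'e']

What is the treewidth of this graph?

3

A width-3 tree decomposition is:
Bags: B1 = {a, d, e, f}  B2 = {a, c, d, e}  B3 = {a, b, d, e}
Tree: B1–B2, B2–B3
Each bag holds 4 vertices, so the decomposition has width 3, which upper-bounds the treewidth. For the lower bound: the 4 vertex sets {e,f}, {c,d}, {a}, {b} are disjoint, each induces a connected subgraph, and every pair is joined by at least one edge of G. Contracting each set to a single vertex therefore yields K_{4} as a minor, and since treewidth is minor-monotone, tw(G) ≥ tw(K_{4}) = 3. The upper and lower bounds meet at 3, so that is the treewidth.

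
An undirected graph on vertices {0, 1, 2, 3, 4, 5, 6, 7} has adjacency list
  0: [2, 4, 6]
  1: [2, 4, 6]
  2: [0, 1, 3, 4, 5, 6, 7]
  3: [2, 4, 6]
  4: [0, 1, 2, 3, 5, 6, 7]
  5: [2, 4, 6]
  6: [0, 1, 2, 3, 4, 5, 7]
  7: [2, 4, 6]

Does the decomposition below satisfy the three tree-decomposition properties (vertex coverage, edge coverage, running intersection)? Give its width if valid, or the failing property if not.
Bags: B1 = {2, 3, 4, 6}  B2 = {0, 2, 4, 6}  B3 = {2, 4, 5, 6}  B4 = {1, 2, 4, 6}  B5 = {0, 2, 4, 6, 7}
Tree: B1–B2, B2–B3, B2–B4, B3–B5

A tree decomposition must satisfy three properties: every vertex lies in some bag; for every edge, both endpoints lie together in some bag; and for every vertex, the bags containing it form a connected subtree. Here bags containing vertex 0 are not connected in the tree, so the decomposition is invalid.

No — bags containing vertex 0 are not connected in the tree.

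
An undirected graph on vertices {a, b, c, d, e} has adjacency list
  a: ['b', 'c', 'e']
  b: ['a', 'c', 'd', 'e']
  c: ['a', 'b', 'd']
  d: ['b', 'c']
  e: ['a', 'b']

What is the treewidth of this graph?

2

A width-2 tree decomposition is:
Bags: B1 = {a, b, c}  B2 = {a, b, e}  B3 = {b, c, d}
Tree: B1–B2, B1–B3
The largest bag has 3 vertices, giving width 2; this decomposition certifies tw(G) ≤ 2. Conversely, {a, b, e} is a clique of size 3, and the vertices of any clique must share a bag in every tree decomposition; so some bag has ≥ 3 vertices and tw(G) ≥ 2. Therefore the treewidth is 2.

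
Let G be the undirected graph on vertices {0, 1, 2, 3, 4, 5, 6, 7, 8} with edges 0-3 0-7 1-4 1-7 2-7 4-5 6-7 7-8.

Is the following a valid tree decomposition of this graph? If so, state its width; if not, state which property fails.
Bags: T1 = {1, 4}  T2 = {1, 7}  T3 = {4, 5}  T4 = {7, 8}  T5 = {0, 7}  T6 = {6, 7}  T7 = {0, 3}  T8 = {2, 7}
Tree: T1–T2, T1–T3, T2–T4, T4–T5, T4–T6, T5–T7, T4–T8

Yes; width 1.

Checking the three conditions: (i) the bags cover all of {0, 1, 2, 3, 4, 5, 6, 7, 8}; (ii) for each edge, some bag contains both endpoints; (iii) the bags containing any fixed vertex form a subtree. All hold, so the decomposition is valid with width 2 − 1 = 1.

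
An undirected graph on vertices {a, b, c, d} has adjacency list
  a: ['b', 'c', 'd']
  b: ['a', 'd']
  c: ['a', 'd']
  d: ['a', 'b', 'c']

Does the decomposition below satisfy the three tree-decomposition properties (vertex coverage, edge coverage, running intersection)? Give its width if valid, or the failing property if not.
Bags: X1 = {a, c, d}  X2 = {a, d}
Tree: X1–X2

No — vertex b appears in no bag.

A tree decomposition must satisfy three properties: every vertex lies in some bag; for every edge, both endpoints lie together in some bag; and for every vertex, the bags containing it form a connected subtree. Here vertex b appears in no bag, so the decomposition is invalid.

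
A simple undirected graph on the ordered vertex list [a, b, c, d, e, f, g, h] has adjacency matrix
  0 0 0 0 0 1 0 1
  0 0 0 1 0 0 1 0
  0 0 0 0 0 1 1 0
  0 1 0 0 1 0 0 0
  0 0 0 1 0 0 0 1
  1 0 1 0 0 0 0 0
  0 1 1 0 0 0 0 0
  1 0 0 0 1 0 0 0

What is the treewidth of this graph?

2

A width-2 tree decomposition is:
Bags: B1 = {b, d, g}  B2 = {d, e, g}  B3 = {e, g, h}  B4 = {a, g, h}  B5 = {a, f, g}  B6 = {c, f, g}
Tree: B1–B2, B2–B3, B3–B4, B4–B5, B5–B6
The largest bag has 3 vertices, giving width 2; this decomposition certifies tw(G) ≤ 2. Since g–b–d–e–h–a–f–c–g is a cycle in G, G is not acyclic. Forests are exactly the graphs of treewidth ≤ 1, so tw(G) ≥ 2. Hence tw(G) = 2 exactly.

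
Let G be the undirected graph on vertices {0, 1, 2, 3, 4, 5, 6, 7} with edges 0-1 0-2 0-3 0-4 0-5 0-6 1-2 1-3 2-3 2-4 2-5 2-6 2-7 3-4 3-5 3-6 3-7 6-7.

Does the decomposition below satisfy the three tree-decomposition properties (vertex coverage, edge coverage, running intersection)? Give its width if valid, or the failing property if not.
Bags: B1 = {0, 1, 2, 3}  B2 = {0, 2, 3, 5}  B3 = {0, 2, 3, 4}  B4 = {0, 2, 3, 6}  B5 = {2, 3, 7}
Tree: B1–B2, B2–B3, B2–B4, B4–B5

No — edge (6,7) lies in no bag.

A tree decomposition must satisfy three properties: every vertex lies in some bag; for every edge, both endpoints lie together in some bag; and for every vertex, the bags containing it form a connected subtree. Here edge (6,7) lies in no bag, so the decomposition is invalid.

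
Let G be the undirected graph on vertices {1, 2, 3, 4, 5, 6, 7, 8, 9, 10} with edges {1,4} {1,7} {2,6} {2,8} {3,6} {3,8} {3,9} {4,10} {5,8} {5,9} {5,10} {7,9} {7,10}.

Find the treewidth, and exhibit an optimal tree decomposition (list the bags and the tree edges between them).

Treewidth 2.
Bags: B1 = {2, 6, 8}  B2 = {3, 6, 8}  B3 = {3, 5, 8}  B4 = {3, 5, 9}  B5 = {5, 9, 10}  B6 = {7, 9, 10}  B7 = {4, 7, 10}  B8 = {1, 4, 7}
Tree: B1–B2, B2–B3, B3–B4, B4–B5, B5–B6, B6–B7, B7–B8

Each bag holds 3 vertices, so the decomposition has width 2, which upper-bounds the treewidth. Since 2–6–3–8–2 is a cycle in G, G is not acyclic. Forests are exactly the graphs of treewidth ≤ 1, so tw(G) ≥ 2. Hence tw(G) = 2 exactly.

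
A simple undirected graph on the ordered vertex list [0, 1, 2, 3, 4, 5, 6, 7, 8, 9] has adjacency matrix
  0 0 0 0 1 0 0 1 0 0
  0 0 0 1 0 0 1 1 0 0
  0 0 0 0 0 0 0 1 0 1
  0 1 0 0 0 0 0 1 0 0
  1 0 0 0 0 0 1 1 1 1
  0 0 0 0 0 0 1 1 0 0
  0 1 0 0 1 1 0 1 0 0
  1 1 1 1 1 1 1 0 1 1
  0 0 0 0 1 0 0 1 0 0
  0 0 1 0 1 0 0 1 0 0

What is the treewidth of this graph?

A width-2 tree decomposition is:
Bags: B1 = {1, 6, 7}  B2 = {5, 6, 7}  B3 = {4, 6, 7}  B4 = {0, 4, 7}  B5 = {4, 7, 9}  B6 = {1, 3, 7}  B7 = {4, 7, 8}  B8 = {2, 7, 9}
Tree: B1–B2, B2–B3, B3–B4, B4–B5, B1–B6, B4–B7, B5–B8
Each bag holds 3 vertices, so the decomposition has width 2, which upper-bounds the treewidth. Conversely, {1, 3, 7} is a clique of size 3, and the vertices of any clique must share a bag in every tree decomposition; so some bag has ≥ 3 vertices and tw(G) ≥ 2. Combining the bounds, tw(G) = 2.

2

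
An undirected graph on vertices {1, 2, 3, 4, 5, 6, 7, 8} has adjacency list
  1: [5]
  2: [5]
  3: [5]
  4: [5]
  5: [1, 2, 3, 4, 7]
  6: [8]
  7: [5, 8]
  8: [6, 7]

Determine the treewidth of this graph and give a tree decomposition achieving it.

The largest bag has 2 vertices, giving width 1; this decomposition certifies tw(G) ≤ 1. G has an edge, so its treewidth is at least 1. Combining the bounds, tw(G) = 1.

Treewidth 1.
One optimal decomposition is:
Bags: B1 = {1, 5}  B2 = {5, 7}  B3 = {2, 5}  B4 = {4, 5}  B5 = {7, 8}  B6 = {6, 8}  B7 = {3, 5}
Tree: B1–B2, B2–B3, B2–B4, B2–B5, B5–B6, B2–B7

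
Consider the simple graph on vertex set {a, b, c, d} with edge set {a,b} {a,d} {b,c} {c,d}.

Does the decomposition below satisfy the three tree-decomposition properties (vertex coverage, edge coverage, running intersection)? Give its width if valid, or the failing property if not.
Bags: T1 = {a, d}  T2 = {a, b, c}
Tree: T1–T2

A tree decomposition must satisfy three properties: every vertex lies in some bag; for every edge, both endpoints lie together in some bag; and for every vertex, the bags containing it form a connected subtree. Here edge (c,d) lies in no bag, so the decomposition is invalid.

No — edge (c,d) lies in no bag.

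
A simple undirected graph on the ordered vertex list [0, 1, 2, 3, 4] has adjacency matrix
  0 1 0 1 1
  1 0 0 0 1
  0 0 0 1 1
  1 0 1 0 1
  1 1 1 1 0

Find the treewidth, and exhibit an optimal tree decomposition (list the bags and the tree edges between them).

The largest bag has 3 vertices, giving width 2; this decomposition certifies tw(G) ≤ 2. On the other hand G contains the 3-clique {0, 1, 4}. A clique must lie in a single bag of any decomposition, so no decomposition can have width below 2. Combining the bounds, tw(G) = 2.

Treewidth 2.
One optimal decomposition is:
Bags: B1 = {0, 1, 4}  B2 = {0, 3, 4}  B3 = {2, 3, 4}
Tree: B1–B2, B2–B3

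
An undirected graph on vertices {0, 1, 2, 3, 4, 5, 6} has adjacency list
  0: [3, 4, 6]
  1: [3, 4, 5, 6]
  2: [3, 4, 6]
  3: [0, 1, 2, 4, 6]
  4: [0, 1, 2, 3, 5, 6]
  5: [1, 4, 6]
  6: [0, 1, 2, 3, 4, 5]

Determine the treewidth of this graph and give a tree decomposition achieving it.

Treewidth 3.
Bags: B1 = {1, 3, 4, 6}  B2 = {1, 4, 5, 6}  B3 = {2, 3, 4, 6}  B4 = {0, 3, 4, 6}
Tree: B1–B2, B1–B3, B1–B4

The largest bag has 4 vertices, giving width 3; this decomposition certifies tw(G) ≤ 3. For the lower bound, the 4 vertices {0, 3, 4, 6} are pairwise adjacent, and any tree decomposition puts a clique entirely inside one bag — forcing width ≥ 3. The upper and lower bounds meet at 3, so that is the treewidth.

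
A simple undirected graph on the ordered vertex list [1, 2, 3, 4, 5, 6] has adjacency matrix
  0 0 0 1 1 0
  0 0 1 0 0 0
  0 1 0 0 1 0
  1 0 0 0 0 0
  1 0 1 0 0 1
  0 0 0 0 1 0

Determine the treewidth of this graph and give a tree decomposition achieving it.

Each bag holds 2 vertices, so the decomposition has width 1, which upper-bounds the treewidth. Any graph with an edge has treewidth ≥ 1, and G has the edge 3–5. Hence tw(G) = 1 exactly.

Treewidth 1.
Bags: B1 = {3, 5}  B2 = {1, 5}  B3 = {5, 6}  B4 = {2, 3}  B5 = {1, 4}
Tree: B1–B2, B2–B3, B1–B4, B2–B5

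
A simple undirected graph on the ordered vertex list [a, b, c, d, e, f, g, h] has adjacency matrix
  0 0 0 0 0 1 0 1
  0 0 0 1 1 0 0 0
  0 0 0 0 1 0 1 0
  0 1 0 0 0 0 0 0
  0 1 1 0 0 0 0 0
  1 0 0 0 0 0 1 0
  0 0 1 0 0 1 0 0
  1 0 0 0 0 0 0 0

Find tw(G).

1

A width-1 tree decomposition is:
Bags: B1 = {b, d}  B2 = {b, e}  B3 = {c, e}  B4 = {c, g}  B5 = {f, g}  B6 = {a, f}  B7 = {a, h}
Tree: B1–B2, B2–B3, B3–B4, B4–B5, B5–B6, B6–B7
Every bag has size at most 2, so the width is 2 − 1 = 1 and tw(G) ≤ 1. Since G has at least one edge (e.g. d–b), it is not an edgeless graph, so tw(G) ≥ 1. Combining the bounds, tw(G) = 1.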